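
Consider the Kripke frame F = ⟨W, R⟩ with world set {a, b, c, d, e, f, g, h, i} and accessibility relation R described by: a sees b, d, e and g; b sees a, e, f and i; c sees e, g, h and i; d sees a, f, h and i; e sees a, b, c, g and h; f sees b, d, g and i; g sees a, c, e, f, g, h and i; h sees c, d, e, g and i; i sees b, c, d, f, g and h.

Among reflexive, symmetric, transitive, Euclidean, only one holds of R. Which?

symmetric

Reflexive: no — a is not related to itself.
Symmetric: yes — every pair in R has its reverse in R.
Transitive: no — a R b and b R f, but not a R f.
Euclidean: no — a R b and a R d, but not b R d.
Only symmetric holds.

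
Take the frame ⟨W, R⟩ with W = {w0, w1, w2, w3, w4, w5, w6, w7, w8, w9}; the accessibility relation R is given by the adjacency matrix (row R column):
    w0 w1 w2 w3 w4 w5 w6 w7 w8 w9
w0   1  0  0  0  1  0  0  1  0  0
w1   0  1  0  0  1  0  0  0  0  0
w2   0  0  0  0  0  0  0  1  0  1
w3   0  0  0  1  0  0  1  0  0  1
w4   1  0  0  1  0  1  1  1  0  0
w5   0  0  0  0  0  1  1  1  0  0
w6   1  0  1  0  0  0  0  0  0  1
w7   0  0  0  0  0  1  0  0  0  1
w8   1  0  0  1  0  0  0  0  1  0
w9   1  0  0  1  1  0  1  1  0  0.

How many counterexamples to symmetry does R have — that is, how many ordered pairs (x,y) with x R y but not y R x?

Enumerating: (w0,w7), (w1,w4), (w2,w7), (w2,w9), (w3,w6), (w4,w3), (w4,w5), (w4,w6), (w4,w7), (w5,w6), (w6,w0), (w6,w2), (w8,w0), (w8,w3), (w9,w0), (w9,w4).

16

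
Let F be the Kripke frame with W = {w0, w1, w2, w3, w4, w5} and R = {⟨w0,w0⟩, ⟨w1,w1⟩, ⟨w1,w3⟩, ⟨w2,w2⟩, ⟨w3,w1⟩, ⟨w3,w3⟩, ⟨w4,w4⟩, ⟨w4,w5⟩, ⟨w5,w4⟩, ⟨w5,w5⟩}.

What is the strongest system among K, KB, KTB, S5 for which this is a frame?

Symmetric (axiom B): yes — every pair in R has its reverse in R.
Reflexive (axiom T): yes — every world is R-related to itself.
Euclidean (axiom 5): yes — any two successors of a common world are R-related.
So F validates K, KB, KTB, S5. The strongest is S5.

S5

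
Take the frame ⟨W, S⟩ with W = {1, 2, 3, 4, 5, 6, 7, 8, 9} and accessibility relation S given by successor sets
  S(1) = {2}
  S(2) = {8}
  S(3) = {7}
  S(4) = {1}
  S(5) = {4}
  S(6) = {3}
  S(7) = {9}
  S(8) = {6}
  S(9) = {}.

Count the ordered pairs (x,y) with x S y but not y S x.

8

Enumerating: (1,2), (2,8), (3,7), (4,1), (5,4), (6,3), (7,9), (8,6).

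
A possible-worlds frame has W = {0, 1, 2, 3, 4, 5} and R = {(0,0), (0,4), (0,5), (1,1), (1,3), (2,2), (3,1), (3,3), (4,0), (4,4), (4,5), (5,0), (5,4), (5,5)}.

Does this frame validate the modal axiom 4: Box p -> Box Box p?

Yes

The schema 4 characterises exactly the transitive frames.
Transitive: yes — every two-step R-path is closed by a direct edge.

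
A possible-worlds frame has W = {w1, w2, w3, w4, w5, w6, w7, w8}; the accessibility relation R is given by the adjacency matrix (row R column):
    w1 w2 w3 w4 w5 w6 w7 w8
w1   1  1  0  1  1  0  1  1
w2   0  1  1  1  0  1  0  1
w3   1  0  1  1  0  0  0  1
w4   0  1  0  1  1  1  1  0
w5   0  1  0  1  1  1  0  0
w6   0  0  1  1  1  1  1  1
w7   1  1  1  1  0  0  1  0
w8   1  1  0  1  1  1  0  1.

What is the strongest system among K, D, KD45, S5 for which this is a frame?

Serial (axiom D): yes — every world has a successor (e.g. w1 R w1).
Euclidean (axiom 5): no — w1 R w2 and w1 R w5, but not w2 R w5.
Transitive (axiom 4): no — w1 R w2 and w2 R w3, but not w1 R w3.
Reflexive (axiom T): yes — every world is R-related to itself.
So F validates K, D; KD45 would additionally require R to be Euclidean and transitive. The strongest is D.

D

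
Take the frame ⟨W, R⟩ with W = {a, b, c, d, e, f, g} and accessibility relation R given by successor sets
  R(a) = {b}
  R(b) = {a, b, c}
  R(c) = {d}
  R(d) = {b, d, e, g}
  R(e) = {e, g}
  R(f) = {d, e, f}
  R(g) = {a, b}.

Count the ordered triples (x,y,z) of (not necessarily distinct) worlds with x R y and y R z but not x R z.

15

Enumerating: (a,b,a), (a,b,c), (b,c,d), (c,d,b), (c,d,e), (c,d,g), (d,b,a), (d,b,c), (d,g,a), (e,g,a), (e,g,b), (f,d,b), (f,d,g), (f,e,g), (g,b,c).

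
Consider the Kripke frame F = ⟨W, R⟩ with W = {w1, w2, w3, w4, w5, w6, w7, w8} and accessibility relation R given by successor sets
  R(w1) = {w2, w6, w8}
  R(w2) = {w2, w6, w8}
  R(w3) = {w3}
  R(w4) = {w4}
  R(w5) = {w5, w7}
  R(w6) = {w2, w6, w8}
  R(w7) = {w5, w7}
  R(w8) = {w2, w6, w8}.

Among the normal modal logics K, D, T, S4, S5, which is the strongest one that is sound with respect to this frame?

Serial (axiom D): yes — every world has a successor (e.g. w1 R w2).
Reflexive (axiom T): no — w1 is not related to itself.
Transitive (axiom 4): yes — every two-step R-path is closed by a direct edge.
Euclidean (axiom 5): yes — any two successors of a common world are R-related.
So F validates K, D; T would additionally require R to be reflexive. The strongest is D.

D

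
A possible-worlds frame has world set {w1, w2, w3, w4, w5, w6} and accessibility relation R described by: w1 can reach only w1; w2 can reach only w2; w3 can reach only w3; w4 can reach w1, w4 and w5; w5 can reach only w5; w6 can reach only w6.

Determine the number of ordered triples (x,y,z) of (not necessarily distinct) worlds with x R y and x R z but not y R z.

Enumerating: (w4,w1,w4), (w4,w1,w5), (w4,w5,w1), (w4,w5,w4).

4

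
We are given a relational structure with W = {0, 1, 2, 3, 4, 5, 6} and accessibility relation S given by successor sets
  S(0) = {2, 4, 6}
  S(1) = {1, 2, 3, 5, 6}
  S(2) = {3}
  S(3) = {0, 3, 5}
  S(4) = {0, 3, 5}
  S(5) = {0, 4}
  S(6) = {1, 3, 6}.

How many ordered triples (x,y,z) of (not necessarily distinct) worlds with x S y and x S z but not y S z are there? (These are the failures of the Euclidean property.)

Enumerating: (0,2,2), (0,2,4), (0,2,6), (0,4,2), (0,4,4), (0,4,6), (0,6,2), (0,6,4), (1,2,1), (1,2,2), (1,2,5), (1,2,6), … and 24 more.
Total: 36.

36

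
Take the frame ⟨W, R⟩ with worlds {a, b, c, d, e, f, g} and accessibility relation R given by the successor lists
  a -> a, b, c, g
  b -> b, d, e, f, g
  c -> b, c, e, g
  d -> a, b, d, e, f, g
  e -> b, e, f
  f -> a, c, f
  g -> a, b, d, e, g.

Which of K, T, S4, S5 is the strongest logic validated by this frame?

T

Reflexive (axiom T): yes — every world is R-related to itself.
Transitive (axiom 4): no — a R b and b R d, but not a R d.
Euclidean (axiom 5): no — a R b and a R c, but not b R c.
So F validates K, T; S4 would additionally require R to be transitive. The strongest is T.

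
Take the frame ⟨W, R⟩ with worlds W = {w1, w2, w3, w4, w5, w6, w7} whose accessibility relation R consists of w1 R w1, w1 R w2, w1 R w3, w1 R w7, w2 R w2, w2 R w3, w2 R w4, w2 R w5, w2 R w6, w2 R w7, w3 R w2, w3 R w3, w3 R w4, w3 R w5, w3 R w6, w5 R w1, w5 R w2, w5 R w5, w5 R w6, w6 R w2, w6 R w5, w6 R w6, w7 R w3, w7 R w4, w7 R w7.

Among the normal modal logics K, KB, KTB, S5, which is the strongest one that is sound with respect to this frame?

Symmetric (axiom B): no — w1 R w2 but not w2 R w1.
Reflexive (axiom T): no — w4 is not related to itself.
Euclidean (axiom 5): no — w1 R w3 and w1 R w7, but not w3 R w7.
So F validates K; KB would additionally require R to be symmetric. The strongest is K.

K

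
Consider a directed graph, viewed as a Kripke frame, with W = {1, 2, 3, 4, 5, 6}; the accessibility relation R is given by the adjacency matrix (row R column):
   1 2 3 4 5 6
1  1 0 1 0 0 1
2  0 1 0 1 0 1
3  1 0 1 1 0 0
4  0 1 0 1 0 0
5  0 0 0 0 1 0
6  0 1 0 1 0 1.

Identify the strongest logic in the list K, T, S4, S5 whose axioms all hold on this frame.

Reflexive (axiom T): yes — every world is R-related to itself.
Transitive (axiom 4): no — 1 R 3 and 3 R 4, but not 1 R 4.
Euclidean (axiom 5): no — 1 R 3 and 1 R 6, but not 3 R 6.
So F validates K, T; S4 would additionally require R to be transitive. The strongest is T.

T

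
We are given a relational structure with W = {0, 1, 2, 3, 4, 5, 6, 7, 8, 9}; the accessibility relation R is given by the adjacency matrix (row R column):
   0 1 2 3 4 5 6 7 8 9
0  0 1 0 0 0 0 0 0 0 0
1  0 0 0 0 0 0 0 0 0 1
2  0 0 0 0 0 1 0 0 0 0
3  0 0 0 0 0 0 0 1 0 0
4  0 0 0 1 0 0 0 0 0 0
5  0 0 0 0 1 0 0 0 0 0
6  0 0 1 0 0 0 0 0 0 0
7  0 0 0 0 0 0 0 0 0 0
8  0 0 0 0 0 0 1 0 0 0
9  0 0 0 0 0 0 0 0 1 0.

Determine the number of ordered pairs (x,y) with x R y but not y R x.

Enumerating: (0,1), (1,9), (2,5), (3,7), (4,3), (5,4), (6,2), (8,6), (9,8).

9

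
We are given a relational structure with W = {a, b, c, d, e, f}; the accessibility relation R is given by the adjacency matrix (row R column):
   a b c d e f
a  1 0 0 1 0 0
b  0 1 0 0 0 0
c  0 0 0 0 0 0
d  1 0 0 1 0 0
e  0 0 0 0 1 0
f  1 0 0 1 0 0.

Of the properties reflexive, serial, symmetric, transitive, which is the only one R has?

Reflexive: no — c is not related to itself.
Serial: no — c has no R-successor.
Symmetric: no — f R a but not a R f.
Transitive: yes — every two-step R-path is closed by a direct edge.
Only transitive holds.

transitive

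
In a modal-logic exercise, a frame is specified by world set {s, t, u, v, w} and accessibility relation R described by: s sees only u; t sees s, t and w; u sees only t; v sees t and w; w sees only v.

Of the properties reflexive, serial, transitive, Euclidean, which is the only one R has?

Reflexive: no — s is not related to itself.
Serial: yes — every world has a successor (e.g. s R u).
Transitive: no — s R u and u R t, but not s R t.
Euclidean: no — t R s and t R w, but not s R w.
Only serial holds.

serial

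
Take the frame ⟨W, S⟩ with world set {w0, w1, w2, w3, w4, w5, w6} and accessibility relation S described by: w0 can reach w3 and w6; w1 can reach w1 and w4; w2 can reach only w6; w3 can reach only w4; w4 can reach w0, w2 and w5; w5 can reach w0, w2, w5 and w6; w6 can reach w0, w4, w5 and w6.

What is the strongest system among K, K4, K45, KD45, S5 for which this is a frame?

K

Transitive (axiom 4): no — w0 S w3 and w3 S w4, but not w0 S w4.
Euclidean (axiom 5): no — w0 S w3 and w0 S w6, but not w3 S w6.
Serial (axiom D): yes — every world has a successor (e.g. w0 S w3).
Reflexive (axiom T): no — w0 is not related to itself.
So F validates K; K4 would additionally require S to be transitive. The strongest is K.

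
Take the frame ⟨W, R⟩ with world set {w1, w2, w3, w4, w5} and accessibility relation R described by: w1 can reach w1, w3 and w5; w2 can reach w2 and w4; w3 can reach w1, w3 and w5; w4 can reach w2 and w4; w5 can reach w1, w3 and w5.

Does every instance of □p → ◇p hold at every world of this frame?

Yes

Axiom D corresponds to the accessibility relation being serial.
Serial: yes — every world has a successor (e.g. w1 R w1).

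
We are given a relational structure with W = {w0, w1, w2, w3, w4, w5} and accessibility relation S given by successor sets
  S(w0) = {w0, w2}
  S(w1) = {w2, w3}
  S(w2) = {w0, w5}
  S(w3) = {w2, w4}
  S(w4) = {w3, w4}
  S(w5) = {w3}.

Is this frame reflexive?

Reflexive: no — w1 is not related to itself.

No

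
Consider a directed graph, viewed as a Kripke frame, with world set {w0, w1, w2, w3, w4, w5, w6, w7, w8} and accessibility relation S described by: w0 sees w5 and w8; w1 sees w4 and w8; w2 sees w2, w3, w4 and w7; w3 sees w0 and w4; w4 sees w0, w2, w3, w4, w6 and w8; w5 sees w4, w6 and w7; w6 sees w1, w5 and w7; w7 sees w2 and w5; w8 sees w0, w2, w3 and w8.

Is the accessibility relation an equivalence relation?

No

Reflexive: no — w0 is not related to itself.
Symmetric: no — w0 S w5 but not w5 S w0.
Transitive: no — w0 S w5 and w5 S w4, but not w0 S w4.
So S is not an equivalence relation.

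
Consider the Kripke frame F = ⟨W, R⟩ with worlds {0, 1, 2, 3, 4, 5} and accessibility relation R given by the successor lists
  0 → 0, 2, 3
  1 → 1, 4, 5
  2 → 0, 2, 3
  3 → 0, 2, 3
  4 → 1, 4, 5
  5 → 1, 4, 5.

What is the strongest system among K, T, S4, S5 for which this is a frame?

Reflexive (axiom T): yes — every world is R-related to itself.
Transitive (axiom 4): yes — every two-step R-path is closed by a direct edge.
Euclidean (axiom 5): yes — any two successors of a common world are R-related.
So F validates K, T, S4, S5. The strongest is S5.

S5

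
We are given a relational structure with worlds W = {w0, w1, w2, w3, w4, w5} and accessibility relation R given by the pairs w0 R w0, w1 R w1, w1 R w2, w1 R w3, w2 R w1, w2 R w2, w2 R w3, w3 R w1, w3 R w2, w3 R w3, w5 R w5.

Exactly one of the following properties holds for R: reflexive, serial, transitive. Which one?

Reflexive: no — w4 is not related to itself.
Serial: no — w4 has no R-successor.
Transitive: yes — every two-step R-path is closed by a direct edge.
Only transitive holds.

transitive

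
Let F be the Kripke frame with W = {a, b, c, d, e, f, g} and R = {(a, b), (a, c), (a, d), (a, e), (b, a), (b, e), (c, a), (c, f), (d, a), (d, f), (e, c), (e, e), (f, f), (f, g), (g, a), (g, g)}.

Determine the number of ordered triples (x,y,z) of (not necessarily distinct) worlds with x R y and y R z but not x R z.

Enumerating: (a,b,a), (a,c,a), (a,c,f), (a,d,a), (a,d,f), (b,a,b), (b,a,c), (b,a,d), (b,e,c), (c,a,b), (c,a,c), (c,a,d), … and 14 more.
Total: 26.

26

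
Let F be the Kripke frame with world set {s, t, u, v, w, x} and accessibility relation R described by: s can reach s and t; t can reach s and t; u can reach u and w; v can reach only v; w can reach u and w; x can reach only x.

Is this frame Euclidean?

Yes

Euclidean: yes — any two successors of a common world are R-related.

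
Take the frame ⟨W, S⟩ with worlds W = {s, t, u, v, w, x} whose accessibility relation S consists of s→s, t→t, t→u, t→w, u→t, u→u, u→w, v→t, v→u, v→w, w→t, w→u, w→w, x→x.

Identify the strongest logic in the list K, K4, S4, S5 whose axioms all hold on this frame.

K4

Transitive (axiom 4): yes — every two-step S-path is closed by a direct edge.
Reflexive (axiom T): no — v is not related to itself.
Euclidean (axiom 5): yes — any two successors of a common world are S-related.
So F validates K, K4; S4 would additionally require S to be reflexive. The strongest is K4.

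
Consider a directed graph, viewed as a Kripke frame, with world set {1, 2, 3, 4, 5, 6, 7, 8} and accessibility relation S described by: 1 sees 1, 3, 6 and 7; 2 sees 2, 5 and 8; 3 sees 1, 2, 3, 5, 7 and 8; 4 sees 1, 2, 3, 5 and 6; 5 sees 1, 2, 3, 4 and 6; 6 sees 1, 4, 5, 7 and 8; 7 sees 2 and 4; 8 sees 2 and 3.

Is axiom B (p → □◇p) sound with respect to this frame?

By correspondence theory, B is valid on a frame iff S is symmetric.
Symmetric: no — 1 S 7 but not 7 S 1.

No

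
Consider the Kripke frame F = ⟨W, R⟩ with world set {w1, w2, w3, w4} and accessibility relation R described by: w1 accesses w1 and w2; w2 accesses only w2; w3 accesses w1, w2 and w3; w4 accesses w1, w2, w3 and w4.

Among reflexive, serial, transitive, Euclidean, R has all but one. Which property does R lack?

Reflexive: yes — every world is R-related to itself.
Serial: yes — every world has a successor (e.g. w1 R w1).
Transitive: yes — every two-step R-path is closed by a direct edge.
Euclidean: no — w3 R w2 and w3 R w1, but not w2 R w1.
Only Euclidean fails.

Euclidean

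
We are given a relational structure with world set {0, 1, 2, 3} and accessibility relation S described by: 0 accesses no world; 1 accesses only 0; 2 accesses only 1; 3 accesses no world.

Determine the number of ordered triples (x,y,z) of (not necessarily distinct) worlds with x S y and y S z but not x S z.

Enumerating: (2,1,0).

1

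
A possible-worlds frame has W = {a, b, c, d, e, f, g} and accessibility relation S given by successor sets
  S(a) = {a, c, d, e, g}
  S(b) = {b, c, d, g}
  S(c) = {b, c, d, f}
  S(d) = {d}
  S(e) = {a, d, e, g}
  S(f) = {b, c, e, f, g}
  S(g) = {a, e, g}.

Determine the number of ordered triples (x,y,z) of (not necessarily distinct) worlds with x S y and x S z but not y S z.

Enumerating: (a,c,a), (a,c,e), (a,c,g), (a,d,a), (a,d,c), (a,d,e), (a,d,g), (a,e,c), (a,g,c), (a,g,d), (b,c,g), (b,d,b), … and 24 more.
Total: 36.

36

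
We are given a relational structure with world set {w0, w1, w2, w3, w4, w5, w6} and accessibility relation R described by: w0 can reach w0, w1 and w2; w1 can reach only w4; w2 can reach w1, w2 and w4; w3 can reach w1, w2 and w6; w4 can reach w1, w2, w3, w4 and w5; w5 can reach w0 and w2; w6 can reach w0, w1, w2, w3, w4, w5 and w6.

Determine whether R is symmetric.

Symmetric: no — w0 R w1 but not w1 R w0.

No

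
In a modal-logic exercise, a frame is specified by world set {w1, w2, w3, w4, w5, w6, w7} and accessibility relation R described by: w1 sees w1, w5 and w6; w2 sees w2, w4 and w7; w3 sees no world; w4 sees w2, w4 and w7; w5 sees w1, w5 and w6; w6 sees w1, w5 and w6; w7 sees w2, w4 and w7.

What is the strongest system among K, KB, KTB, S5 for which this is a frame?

Symmetric (axiom B): yes — every pair in R has its reverse in R.
Reflexive (axiom T): no — w3 is not related to itself.
Euclidean (axiom 5): yes — any two successors of a common world are R-related.
So F validates K, KB; KTB would additionally require R to be reflexive. The strongest is KB.

KB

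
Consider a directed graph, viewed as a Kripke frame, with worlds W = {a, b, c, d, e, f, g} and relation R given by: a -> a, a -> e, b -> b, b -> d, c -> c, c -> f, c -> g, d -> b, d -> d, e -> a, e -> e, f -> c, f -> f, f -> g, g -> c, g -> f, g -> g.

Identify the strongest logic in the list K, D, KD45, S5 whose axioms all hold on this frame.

Serial (axiom D): yes — every world has a successor (e.g. a R a).
Euclidean (axiom 5): yes — any two successors of a common world are R-related.
Transitive (axiom 4): yes — every two-step R-path is closed by a direct edge.
Reflexive (axiom T): yes — every world is R-related to itself.
So F validates K, D, KD45, S5. The strongest is S5.

S5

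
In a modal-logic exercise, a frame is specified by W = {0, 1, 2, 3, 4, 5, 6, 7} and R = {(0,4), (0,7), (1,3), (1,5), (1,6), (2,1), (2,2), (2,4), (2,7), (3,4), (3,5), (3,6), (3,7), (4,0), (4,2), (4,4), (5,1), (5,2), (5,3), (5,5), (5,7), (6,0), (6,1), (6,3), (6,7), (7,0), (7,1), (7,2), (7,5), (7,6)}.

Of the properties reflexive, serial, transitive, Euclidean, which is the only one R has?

Reflexive: no — 0 is not related to itself.
Serial: yes — every world has a successor (e.g. 0 R 4).
Transitive: no — 0 R 4 and 4 R 2, but not 0 R 2.
Euclidean: no — 0 R 4 and 0 R 7, but not 4 R 7.
Only serial holds.

serial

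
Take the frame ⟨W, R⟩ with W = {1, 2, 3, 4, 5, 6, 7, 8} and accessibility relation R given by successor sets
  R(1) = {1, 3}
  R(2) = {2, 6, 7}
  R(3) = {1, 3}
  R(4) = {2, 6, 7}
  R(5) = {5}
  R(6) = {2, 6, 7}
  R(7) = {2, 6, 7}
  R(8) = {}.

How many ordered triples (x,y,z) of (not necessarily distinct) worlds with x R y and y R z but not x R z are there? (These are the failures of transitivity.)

0

R is transitive; there are no such tuples.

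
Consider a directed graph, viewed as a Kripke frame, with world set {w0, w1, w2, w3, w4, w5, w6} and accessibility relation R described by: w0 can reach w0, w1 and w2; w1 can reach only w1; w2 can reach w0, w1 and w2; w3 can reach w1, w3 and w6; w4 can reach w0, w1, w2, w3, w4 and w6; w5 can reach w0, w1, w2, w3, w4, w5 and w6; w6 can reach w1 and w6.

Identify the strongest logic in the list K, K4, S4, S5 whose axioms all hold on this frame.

S4

Transitive (axiom 4): yes — every two-step R-path is closed by a direct edge.
Reflexive (axiom T): yes — every world is R-related to itself.
Euclidean (axiom 5): no — w0 R w1 and w0 R w2, but not w1 R w2.
So F validates K, K4, S4; S5 would additionally require R to be Euclidean. The strongest is S4.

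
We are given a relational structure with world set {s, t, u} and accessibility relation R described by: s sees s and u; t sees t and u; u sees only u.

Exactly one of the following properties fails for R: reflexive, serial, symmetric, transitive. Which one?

symmetric

Reflexive: yes — every world is R-related to itself.
Serial: yes — every world has a successor (e.g. s R s).
Symmetric: no — s R u but not u R s.
Transitive: yes — every two-step R-path is closed by a direct edge.
Only symmetric fails.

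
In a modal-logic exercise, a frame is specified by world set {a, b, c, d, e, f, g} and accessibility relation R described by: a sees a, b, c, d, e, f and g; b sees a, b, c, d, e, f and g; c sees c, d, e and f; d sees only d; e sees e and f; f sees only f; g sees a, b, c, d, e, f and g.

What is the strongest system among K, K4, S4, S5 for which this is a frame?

S4

Transitive (axiom 4): yes — every two-step R-path is closed by a direct edge.
Reflexive (axiom T): yes — every world is R-related to itself.
Euclidean (axiom 5): no — a R c and a R b, but not c R b.
So F validates K, K4, S4; S5 would additionally require R to be Euclidean. The strongest is S4.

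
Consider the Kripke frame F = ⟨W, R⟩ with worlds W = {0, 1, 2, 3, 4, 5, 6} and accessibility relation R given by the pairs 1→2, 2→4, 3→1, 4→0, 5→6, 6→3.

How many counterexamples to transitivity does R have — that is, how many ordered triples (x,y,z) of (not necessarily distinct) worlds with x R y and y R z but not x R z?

Enumerating: (1,2,4), (2,4,0), (3,1,2), (5,6,3), (6,3,1).

5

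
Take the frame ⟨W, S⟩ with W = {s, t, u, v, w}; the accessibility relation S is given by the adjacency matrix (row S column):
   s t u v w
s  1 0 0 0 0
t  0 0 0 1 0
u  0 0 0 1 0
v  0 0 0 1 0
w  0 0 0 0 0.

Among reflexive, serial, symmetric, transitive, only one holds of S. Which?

Reflexive: no — t is not related to itself.
Serial: no — w has no S-successor.
Symmetric: no — t S v but not v S t.
Transitive: yes — every two-step S-path is closed by a direct edge.
Only transitive holds.

transitive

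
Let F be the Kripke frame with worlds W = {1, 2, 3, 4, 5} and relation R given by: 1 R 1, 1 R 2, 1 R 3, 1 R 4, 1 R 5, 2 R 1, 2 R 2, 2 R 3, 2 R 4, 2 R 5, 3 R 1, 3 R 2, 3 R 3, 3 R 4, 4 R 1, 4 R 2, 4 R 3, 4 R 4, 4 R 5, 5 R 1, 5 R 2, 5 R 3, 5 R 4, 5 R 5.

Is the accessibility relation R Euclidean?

No

Euclidean: no — 1 R 3 and 1 R 5, but not 3 R 5.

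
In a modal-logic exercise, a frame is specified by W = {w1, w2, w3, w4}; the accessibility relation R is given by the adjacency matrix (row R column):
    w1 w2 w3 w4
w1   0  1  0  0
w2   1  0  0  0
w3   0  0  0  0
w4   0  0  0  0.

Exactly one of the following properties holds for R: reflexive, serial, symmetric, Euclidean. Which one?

Reflexive: no — w1 is not related to itself.
Serial: no — w3 has no R-successor.
Symmetric: yes — every pair in R has its reverse in R.
Euclidean: no — w1 R w2 and w1 R w2, but not w2 R w2.
Only symmetric holds.

symmetric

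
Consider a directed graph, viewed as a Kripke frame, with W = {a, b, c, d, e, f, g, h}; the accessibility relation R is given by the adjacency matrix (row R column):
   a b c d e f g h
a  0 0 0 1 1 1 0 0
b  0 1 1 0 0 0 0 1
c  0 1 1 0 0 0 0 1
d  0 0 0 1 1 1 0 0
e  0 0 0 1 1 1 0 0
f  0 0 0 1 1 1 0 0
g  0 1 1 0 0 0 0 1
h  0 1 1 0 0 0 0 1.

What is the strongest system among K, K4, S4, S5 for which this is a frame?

Transitive (axiom 4): yes — every two-step R-path is closed by a direct edge.
Reflexive (axiom T): no — a is not related to itself.
Euclidean (axiom 5): yes — any two successors of a common world are R-related.
So F validates K, K4; S4 would additionally require R to be reflexive. The strongest is K4.

K4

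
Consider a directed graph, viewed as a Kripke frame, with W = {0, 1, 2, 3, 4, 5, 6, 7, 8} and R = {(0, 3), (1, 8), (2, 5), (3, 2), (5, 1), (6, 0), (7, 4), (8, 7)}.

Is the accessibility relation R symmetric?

No

Symmetric: no — 0 R 3 but not 3 R 0.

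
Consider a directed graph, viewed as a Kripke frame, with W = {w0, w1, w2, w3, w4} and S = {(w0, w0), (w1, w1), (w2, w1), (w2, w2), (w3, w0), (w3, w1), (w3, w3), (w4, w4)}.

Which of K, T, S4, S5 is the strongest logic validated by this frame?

S4

Reflexive (axiom T): yes — every world is S-related to itself.
Transitive (axiom 4): yes — every two-step S-path is closed by a direct edge.
Euclidean (axiom 5): no — w3 S w0 and w3 S w1, but not w0 S w1.
So F validates K, T, S4; S5 would additionally require S to be Euclidean. The strongest is S4.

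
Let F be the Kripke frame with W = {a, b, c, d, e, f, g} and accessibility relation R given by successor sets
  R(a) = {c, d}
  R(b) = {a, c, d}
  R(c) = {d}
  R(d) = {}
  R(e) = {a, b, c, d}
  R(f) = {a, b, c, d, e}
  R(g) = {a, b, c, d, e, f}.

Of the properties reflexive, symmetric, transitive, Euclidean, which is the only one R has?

Reflexive: no — a is not related to itself.
Symmetric: no — a R c but not c R a.
Transitive: yes — every two-step R-path is closed by a direct edge.
Euclidean: no — a R d and a R c, but not d R c.
Only transitive holds.

transitive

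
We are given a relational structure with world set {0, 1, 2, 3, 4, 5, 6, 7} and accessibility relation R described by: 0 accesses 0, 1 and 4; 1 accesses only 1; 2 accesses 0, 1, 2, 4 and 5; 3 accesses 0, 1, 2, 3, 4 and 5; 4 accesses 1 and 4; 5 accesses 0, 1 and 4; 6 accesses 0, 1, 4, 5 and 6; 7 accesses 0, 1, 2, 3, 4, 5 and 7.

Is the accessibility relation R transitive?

Transitive: yes — every two-step R-path is closed by a direct edge.

Yes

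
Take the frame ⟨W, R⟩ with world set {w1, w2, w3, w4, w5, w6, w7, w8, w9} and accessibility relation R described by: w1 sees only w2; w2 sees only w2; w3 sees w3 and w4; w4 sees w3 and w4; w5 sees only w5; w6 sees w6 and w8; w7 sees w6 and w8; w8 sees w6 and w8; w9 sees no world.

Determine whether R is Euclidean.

Euclidean: yes — any two successors of a common world are R-related.

Yes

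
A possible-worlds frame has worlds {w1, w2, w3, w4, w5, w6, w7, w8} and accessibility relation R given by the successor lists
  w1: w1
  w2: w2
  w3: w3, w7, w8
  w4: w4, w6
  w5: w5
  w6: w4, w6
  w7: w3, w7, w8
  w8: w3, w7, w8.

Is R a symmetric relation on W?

Yes

Symmetric: yes — every pair in R has its reverse in R.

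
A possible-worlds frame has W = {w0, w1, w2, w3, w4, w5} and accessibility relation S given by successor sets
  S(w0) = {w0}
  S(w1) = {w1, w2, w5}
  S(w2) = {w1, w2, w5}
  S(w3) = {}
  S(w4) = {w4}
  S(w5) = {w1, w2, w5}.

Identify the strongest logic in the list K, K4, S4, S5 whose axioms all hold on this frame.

K4

Transitive (axiom 4): yes — every two-step S-path is closed by a direct edge.
Reflexive (axiom T): no — w3 is not related to itself.
Euclidean (axiom 5): yes — any two successors of a common world are S-related.
So F validates K, K4; S4 would additionally require S to be reflexive. The strongest is K4.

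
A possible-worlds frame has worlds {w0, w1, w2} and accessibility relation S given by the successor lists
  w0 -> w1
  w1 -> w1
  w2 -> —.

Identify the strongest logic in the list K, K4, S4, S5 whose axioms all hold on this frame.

Transitive (axiom 4): yes — every two-step S-path is closed by a direct edge.
Reflexive (axiom T): no — w0 is not related to itself.
Euclidean (axiom 5): yes — any two successors of a common world are S-related.
So F validates K, K4; S4 would additionally require S to be reflexive. The strongest is K4.

K4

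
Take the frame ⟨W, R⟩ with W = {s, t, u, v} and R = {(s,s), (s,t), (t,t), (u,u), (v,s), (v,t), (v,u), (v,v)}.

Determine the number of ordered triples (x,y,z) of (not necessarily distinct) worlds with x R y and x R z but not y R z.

Enumerating: (s,t,s), (v,s,u), (v,s,v), (v,t,s), (v,t,u), (v,t,v), (v,u,s), (v,u,t), (v,u,v).

9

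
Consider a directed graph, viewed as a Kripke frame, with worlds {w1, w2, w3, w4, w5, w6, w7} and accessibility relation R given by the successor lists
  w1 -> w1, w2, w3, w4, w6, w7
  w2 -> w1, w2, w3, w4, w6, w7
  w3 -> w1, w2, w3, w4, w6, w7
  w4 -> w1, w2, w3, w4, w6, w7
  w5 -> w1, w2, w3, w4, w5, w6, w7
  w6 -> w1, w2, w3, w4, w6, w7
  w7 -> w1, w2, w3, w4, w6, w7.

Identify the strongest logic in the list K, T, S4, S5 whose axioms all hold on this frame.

Reflexive (axiom T): yes — every world is R-related to itself.
Transitive (axiom 4): yes — every two-step R-path is closed by a direct edge.
Euclidean (axiom 5): no — w5 R w1 and w5 R w5, but not w1 R w5.
So F validates K, T, S4; S5 would additionally require R to be Euclidean. The strongest is S4.

S4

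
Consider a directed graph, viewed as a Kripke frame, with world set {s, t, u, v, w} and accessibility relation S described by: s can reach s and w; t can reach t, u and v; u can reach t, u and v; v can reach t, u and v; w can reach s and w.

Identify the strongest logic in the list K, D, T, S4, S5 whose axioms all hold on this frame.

S5

Serial (axiom D): yes — every world has a successor (e.g. s S s).
Reflexive (axiom T): yes — every world is S-related to itself.
Transitive (axiom 4): yes — every two-step S-path is closed by a direct edge.
Euclidean (axiom 5): yes — any two successors of a common world are S-related.
So F validates K, D, T, S4, S5. The strongest is S5.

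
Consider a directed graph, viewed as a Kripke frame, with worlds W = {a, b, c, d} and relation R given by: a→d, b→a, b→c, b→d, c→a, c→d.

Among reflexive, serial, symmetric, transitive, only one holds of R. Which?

Reflexive: no — a is not related to itself.
Serial: no — d has no R-successor.
Symmetric: no — a R d but not d R a.
Transitive: yes — every two-step R-path is closed by a direct edge.
Only transitive holds.

transitive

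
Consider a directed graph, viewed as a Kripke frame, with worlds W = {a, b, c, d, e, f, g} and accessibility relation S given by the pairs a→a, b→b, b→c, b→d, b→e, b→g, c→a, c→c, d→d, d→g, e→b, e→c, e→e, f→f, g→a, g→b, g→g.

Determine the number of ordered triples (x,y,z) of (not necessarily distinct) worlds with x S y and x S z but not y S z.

19

Enumerating: (b,c,b), (b,c,d), (b,c,e), (b,c,g), (b,d,b), (b,d,c), (b,d,e), (b,e,d), (b,e,g), (b,g,c), (b,g,d), (b,g,e), … and 7 more.
Total: 19.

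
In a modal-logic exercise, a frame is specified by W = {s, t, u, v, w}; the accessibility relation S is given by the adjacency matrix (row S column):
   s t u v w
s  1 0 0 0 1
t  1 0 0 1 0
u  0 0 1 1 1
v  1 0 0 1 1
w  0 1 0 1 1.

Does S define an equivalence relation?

No

Reflexive: no — t is not related to itself.
Symmetric: no — s S w but not w S s.
Transitive: no — s S w and w S t, but not s S t.
So S is not an equivalence relation.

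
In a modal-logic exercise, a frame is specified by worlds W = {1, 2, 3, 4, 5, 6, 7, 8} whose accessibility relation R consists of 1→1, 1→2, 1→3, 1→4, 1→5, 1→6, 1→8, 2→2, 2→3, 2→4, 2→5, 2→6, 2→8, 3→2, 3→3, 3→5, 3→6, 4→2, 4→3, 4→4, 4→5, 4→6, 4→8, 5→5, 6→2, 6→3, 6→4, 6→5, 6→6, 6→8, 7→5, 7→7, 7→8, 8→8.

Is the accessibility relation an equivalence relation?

No

Reflexive: yes — every world is R-related to itself.
Symmetric: no — 1 R 2 but not 2 R 1.
Transitive: no — 3 R 2 and 2 R 4, but not 3 R 4.
So R is not an equivalence relation.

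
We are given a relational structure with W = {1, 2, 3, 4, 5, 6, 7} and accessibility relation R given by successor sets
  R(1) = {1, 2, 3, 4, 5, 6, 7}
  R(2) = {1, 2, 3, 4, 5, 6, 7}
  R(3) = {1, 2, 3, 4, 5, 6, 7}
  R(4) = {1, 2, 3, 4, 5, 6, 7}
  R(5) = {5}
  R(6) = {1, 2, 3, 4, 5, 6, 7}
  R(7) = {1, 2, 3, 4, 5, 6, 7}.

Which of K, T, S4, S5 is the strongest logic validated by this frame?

Reflexive (axiom T): yes — every world is R-related to itself.
Transitive (axiom 4): yes — every two-step R-path is closed by a direct edge.
Euclidean (axiom 5): no — 1 R 5 and 1 R 2, but not 5 R 2.
So F validates K, T, S4; S5 would additionally require R to be Euclidean. The strongest is S4.

S4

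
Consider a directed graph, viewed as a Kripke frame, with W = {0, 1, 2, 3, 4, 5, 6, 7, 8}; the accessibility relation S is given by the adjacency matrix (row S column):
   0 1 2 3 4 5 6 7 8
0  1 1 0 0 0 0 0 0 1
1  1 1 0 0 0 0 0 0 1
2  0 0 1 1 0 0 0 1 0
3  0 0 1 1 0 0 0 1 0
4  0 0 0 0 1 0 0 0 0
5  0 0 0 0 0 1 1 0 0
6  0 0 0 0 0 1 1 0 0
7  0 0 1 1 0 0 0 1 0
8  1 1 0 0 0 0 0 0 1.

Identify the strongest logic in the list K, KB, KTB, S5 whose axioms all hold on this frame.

S5

Symmetric (axiom B): yes — every pair in S has its reverse in S.
Reflexive (axiom T): yes — every world is S-related to itself.
Euclidean (axiom 5): yes — any two successors of a common world are S-related.
So F validates K, KB, KTB, S5. The strongest is S5.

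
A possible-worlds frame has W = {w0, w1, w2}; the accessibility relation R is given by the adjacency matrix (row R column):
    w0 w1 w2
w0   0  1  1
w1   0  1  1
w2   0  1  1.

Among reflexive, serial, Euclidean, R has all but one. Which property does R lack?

Reflexive: no — w0 is not related to itself.
Serial: yes — every world has a successor (e.g. w0 R w1).
Euclidean: yes — any two successors of a common world are R-related.
Only reflexive fails.

reflexive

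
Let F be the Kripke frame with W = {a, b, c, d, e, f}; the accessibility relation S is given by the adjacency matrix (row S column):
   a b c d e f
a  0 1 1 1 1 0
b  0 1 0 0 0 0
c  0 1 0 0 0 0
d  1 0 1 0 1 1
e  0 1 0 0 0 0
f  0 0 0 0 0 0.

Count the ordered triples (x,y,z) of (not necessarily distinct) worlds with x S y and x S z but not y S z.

Enumerating: (a,b,c), (a,b,d), (a,b,e), (a,c,c), (a,c,d), (a,c,e), (a,d,b), (a,d,d), (a,e,c), (a,e,d), (a,e,e), (d,a,a), … and 13 more.
Total: 25.

25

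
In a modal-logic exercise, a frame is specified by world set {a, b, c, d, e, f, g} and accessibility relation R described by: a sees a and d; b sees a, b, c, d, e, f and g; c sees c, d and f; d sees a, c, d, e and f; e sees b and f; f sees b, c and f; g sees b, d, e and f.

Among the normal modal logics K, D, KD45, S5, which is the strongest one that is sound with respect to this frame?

Serial (axiom D): yes — every world has a successor (e.g. a R a).
Euclidean (axiom 5): no — b R a and b R c, but not a R c.
Transitive (axiom 4): no — a R d and d R c, but not a R c.
Reflexive (axiom T): no — e is not related to itself.
So F validates K, D; KD45 would additionally require R to be Euclidean and transitive. The strongest is D.

D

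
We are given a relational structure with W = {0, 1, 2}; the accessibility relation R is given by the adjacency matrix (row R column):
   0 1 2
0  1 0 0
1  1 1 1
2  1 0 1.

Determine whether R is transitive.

Yes

Transitive: yes — every two-step R-path is closed by a direct edge.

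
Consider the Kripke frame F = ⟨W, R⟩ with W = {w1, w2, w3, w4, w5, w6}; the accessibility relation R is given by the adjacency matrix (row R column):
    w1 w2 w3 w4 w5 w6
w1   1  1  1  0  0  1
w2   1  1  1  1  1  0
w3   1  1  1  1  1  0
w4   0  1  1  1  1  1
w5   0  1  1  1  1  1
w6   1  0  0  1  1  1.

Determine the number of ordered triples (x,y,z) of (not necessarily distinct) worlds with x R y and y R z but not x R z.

Enumerating: (w1,w2,w4), (w1,w2,w5), (w1,w3,w4), (w1,w3,w5), (w1,w6,w4), (w1,w6,w5), (w2,w1,w6), (w2,w4,w6), (w2,w5,w6), (w3,w1,w6), (w3,w4,w6), (w3,w5,w6), … and 12 more.
Total: 24.

24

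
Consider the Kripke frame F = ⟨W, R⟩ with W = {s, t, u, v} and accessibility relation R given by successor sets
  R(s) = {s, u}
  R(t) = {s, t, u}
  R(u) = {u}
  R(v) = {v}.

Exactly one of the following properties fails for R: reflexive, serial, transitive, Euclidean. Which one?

Euclidean

Reflexive: yes — every world is R-related to itself.
Serial: yes — every world has a successor (e.g. s R s).
Transitive: yes — every two-step R-path is closed by a direct edge.
Euclidean: no — t R u and t R s, but not u R s.
Only Euclidean fails.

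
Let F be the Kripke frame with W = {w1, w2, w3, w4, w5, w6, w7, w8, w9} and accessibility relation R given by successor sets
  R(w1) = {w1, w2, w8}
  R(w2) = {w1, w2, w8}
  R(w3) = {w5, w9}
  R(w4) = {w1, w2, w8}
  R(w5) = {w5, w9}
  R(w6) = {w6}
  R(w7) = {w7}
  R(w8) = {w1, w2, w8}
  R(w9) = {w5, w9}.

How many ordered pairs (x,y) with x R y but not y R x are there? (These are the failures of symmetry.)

5

Enumerating: (w3,w5), (w3,w9), (w4,w1), (w4,w2), (w4,w8).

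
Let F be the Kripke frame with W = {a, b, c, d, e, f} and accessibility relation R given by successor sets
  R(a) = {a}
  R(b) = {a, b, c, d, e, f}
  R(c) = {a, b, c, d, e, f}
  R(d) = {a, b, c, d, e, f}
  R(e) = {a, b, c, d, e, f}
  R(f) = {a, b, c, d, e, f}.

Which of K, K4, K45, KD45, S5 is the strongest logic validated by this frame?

Transitive (axiom 4): yes — every two-step R-path is closed by a direct edge.
Euclidean (axiom 5): no — b R a and b R c, but not a R c.
Serial (axiom D): yes — every world has a successor (e.g. a R a).
Reflexive (axiom T): yes — every world is R-related to itself.
So F validates K, K4; K45 would additionally require R to be Euclidean. The strongest is K4.

K4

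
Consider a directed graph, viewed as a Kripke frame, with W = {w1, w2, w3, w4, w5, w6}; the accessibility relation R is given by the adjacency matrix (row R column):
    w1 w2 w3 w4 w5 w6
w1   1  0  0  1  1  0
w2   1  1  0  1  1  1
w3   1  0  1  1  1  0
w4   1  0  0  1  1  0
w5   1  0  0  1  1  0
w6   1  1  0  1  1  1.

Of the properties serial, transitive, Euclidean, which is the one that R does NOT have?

Euclidean

Serial: yes — every world has a successor (e.g. w1 R w1).
Transitive: yes — every two-step R-path is closed by a direct edge.
Euclidean: no — w2 R w1 and w2 R w6, but not w1 R w6.
Only Euclidean fails.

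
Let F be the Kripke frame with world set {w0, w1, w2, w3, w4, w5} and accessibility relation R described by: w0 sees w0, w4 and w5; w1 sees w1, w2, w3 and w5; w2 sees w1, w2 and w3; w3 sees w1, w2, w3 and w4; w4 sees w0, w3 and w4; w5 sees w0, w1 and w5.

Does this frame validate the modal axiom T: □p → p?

Yes

The schema T characterises exactly the reflexive frames.
Reflexive: yes — every world is R-related to itself.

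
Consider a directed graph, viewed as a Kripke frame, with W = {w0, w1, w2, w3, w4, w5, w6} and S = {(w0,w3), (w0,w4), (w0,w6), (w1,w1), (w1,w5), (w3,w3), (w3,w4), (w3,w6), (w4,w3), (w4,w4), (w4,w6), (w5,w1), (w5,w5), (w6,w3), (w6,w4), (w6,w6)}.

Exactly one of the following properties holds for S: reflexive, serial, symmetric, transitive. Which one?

Reflexive: no — w0 is not related to itself.
Serial: no — w2 has no S-successor.
Symmetric: no — w0 S w3 but not w3 S w0.
Transitive: yes — every two-step S-path is closed by a direct edge.
Only transitive holds.

transitive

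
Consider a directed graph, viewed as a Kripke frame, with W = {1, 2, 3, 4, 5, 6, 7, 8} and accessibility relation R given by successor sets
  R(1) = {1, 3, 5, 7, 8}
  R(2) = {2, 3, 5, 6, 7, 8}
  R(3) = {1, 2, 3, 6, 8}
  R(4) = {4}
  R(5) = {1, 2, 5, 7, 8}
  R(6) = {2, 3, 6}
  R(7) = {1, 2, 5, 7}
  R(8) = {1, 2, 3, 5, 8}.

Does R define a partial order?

Reflexive: yes — every world is R-related to itself.
Transitive: no — 1 R 3 and 3 R 2, but not 1 R 2.
Antisymmetric: no — 1 R 3 and 3 R 1 with 1 ≠ 3.
So R is not a partial order.

No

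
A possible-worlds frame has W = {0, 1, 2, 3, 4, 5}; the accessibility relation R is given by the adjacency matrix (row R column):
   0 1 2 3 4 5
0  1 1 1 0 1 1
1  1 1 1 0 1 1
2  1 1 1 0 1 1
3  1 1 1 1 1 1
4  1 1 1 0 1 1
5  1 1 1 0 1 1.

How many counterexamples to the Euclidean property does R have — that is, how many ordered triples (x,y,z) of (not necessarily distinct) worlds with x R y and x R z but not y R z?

Enumerating: (3,0,3), (3,1,3), (3,2,3), (3,4,3), (3,5,3).

5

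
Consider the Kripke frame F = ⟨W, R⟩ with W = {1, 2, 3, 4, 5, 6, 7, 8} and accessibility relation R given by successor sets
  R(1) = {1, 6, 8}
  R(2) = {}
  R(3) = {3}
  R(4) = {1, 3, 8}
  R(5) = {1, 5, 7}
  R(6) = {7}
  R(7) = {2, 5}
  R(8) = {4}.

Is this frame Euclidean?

Euclidean: no — 1 R 6 and 1 R 8, but not 6 R 8.

No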